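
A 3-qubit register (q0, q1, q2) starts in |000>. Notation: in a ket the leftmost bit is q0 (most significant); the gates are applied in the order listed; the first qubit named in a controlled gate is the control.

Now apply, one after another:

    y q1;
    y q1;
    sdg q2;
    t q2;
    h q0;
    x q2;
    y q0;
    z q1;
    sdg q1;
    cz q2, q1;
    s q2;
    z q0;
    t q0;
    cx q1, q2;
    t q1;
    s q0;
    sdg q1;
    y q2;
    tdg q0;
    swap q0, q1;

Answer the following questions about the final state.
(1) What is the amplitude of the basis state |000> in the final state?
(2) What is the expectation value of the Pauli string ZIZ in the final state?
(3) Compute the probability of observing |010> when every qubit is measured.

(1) |000> carries amplitude -sqrt(2)*I/2 in the final state.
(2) The expectation value of ZIZ is 1.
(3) The probability of measuring |010> is 1/2.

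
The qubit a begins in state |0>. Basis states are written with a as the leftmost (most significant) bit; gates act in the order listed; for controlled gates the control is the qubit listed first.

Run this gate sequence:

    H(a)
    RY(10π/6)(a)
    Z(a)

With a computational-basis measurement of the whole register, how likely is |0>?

The probability of measuring |0> is sqrt(3)/4 + 1/2.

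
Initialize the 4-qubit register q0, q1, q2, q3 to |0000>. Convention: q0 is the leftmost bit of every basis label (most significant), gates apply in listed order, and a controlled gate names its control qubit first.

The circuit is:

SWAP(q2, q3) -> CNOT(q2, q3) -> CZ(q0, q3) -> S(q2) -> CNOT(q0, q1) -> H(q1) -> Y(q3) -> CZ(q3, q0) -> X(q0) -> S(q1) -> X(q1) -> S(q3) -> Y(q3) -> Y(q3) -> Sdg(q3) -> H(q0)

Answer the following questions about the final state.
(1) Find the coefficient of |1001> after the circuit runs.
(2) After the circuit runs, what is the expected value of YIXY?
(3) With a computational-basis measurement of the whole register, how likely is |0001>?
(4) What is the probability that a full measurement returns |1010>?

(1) |1001> carries amplitude 1/2 in the final state.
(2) The observable YIXY averages to 0.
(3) Outcome |0001> occurs with probability 1/4.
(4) The probability of measuring |1010> is 0.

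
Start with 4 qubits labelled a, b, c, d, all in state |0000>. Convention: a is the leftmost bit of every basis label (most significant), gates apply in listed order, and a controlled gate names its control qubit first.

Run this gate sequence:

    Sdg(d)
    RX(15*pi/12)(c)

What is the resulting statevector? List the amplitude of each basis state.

The resulting statevector has amplitude -sqrt(2 - sqrt(2))/2 on |0000>, -I*sqrt(sqrt(2) + 2)/2 on |0010>, and 0 on every other basis state.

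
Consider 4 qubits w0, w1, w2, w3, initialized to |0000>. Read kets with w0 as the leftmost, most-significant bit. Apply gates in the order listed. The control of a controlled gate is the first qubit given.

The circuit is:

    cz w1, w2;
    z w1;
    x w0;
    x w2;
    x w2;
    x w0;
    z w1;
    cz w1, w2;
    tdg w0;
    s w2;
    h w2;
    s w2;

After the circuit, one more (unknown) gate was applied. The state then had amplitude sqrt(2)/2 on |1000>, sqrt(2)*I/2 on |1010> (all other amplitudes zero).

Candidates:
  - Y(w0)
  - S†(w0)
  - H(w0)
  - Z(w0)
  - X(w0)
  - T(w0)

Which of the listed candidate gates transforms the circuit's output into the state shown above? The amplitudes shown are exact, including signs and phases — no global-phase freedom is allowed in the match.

It was X(w0) that produced the state shown. Key observation: the block from step 1 through step 8 cancels to the identity and can be dropped.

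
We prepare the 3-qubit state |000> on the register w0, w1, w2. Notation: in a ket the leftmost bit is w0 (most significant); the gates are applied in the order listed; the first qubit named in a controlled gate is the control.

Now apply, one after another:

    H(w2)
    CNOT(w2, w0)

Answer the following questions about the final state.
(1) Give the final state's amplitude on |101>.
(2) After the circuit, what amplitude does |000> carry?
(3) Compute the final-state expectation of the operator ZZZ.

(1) |101> carries amplitude sqrt(2)/2 in the final state.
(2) The amplitude on |000> is sqrt(2)/2.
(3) The expectation value of ZZZ is 1.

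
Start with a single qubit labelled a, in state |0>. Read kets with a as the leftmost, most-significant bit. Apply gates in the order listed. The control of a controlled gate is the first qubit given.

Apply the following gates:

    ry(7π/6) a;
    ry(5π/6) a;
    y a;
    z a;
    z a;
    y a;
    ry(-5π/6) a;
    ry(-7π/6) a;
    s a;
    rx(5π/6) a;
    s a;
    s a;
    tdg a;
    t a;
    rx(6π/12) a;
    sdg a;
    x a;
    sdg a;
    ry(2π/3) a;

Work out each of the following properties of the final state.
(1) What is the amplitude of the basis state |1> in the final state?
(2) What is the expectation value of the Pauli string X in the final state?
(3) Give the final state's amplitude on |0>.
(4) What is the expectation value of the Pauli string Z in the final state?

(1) The final state's coefficient on |1> equals sqrt(3)*(1 - I)/4. Key observation: the block from step 1 through step 8 cancels to the identity and can be dropped.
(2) In the final state, X has expectation -sqrt(3)/4.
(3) The final state's coefficient on |0> equals 1/4 + 3*I/4.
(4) The expectation value of Z is 1/4.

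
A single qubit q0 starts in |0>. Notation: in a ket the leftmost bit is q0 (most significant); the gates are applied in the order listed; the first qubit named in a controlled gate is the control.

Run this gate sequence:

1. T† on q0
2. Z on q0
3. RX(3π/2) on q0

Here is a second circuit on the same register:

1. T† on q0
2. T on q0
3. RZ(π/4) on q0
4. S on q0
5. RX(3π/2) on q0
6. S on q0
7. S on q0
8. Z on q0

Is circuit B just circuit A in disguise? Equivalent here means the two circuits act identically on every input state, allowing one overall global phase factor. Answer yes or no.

Yes, they are equivalent — the unitaries differ by at most a global phase.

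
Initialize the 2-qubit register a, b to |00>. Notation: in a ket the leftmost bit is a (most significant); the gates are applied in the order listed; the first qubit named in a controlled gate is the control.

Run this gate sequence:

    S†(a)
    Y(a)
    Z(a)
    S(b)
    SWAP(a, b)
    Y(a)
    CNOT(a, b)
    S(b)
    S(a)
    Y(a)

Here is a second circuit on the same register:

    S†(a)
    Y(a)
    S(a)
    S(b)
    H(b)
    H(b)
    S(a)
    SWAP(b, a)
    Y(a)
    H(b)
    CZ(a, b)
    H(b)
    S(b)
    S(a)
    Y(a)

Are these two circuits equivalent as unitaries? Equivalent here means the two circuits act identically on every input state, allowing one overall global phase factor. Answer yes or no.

Yes, they are equivalent — the unitaries differ by at most a global phase.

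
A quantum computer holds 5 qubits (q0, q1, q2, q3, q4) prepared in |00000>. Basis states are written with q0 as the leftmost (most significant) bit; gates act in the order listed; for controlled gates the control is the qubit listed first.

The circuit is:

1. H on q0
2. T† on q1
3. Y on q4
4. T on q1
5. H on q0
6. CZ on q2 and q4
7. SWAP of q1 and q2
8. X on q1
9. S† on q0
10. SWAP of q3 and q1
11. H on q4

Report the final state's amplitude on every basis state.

After the circuit, the state carries amplitude sqrt(2)*I/2 on |00010>, -sqrt(2)*I/2 on |00011>, and 0 on every other basis state.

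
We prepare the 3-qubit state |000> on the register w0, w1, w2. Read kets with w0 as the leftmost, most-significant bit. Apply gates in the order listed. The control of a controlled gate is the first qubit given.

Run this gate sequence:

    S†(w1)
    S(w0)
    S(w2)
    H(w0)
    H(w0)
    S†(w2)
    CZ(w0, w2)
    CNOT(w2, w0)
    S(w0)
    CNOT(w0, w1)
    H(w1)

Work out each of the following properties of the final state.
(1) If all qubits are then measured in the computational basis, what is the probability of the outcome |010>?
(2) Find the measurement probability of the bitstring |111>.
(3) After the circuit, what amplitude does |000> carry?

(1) Outcome |010> occurs with probability 1/2. Key observation: steps 3-6 multiply out to the identity, so the circuit reduces to the remaining gates.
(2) A full measurement returns |111> with probability 0.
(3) The final state's coefficient on |000> equals sqrt(2)/2.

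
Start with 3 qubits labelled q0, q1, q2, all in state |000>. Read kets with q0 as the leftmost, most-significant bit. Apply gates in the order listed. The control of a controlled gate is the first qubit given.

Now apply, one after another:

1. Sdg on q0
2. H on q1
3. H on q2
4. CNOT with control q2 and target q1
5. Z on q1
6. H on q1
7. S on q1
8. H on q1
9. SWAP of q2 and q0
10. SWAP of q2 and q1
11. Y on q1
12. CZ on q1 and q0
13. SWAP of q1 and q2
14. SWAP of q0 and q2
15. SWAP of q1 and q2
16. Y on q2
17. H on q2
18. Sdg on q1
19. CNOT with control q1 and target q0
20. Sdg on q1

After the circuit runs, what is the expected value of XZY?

The expectation value of XZY is 0.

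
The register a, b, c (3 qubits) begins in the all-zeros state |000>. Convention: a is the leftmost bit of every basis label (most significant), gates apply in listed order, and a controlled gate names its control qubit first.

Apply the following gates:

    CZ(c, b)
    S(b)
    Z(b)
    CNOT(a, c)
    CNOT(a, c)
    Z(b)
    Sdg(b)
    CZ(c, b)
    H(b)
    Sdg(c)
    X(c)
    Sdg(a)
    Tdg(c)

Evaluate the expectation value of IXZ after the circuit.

The expectation value of IXZ is -1. Key observation: steps 1-8 multiply out to the identity, so the circuit reduces to the remaining gates.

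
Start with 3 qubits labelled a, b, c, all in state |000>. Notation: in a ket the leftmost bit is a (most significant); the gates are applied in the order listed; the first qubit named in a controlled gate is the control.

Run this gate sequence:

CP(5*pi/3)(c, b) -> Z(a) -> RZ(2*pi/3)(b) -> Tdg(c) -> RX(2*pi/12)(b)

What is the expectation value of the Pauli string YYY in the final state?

The expectation value of YYY is 0.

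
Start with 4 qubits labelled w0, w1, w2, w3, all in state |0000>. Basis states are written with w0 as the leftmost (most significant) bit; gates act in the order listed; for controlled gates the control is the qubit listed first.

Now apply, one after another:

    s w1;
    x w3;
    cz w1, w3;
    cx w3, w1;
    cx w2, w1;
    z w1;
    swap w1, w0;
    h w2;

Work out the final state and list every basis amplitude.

The resulting statevector has amplitude -sqrt(2)/2 on |1001>, -sqrt(2)/2 on |1011>, and 0 on every other basis state.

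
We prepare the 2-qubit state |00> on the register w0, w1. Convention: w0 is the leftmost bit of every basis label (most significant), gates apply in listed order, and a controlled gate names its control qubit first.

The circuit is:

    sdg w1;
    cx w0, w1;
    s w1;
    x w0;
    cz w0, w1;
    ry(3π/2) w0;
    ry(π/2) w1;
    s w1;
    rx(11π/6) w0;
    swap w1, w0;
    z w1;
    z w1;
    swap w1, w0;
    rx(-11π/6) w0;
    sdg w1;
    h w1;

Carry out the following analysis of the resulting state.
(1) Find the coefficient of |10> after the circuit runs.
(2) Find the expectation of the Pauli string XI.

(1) The amplitude on |10> is -sqrt(2)/2. Key observation: the block from step 8 through step 15 cancels to the identity and can be dropped.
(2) In the final state, XI has expectation 1.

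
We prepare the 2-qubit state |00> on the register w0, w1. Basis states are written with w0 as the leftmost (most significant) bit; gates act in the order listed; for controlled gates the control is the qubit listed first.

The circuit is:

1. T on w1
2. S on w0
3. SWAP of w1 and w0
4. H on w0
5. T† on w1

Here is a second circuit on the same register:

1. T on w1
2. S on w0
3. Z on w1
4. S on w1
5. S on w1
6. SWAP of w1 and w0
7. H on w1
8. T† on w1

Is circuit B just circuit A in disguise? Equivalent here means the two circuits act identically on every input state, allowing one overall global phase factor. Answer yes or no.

No: there is an input state on which the two circuits produce genuinely different outputs (not merely differing by a phase).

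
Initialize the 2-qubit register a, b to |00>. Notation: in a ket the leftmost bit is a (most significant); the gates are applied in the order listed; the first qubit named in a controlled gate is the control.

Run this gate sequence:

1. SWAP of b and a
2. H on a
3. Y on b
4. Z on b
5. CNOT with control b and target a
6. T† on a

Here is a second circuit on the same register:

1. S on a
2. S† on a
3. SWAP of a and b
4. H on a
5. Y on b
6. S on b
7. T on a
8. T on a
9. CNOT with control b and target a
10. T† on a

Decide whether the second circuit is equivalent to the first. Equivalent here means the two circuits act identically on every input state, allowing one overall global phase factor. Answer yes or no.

No — the two circuits implement different unitaries, even allowing a global phase.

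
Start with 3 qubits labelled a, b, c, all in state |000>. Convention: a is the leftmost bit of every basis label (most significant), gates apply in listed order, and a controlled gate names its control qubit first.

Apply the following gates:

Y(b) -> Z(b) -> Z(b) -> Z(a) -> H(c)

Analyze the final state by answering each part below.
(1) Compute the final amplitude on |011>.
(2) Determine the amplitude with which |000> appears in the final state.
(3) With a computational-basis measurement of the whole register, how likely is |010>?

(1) The amplitude on |011> is sqrt(2)*I/2.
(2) |000> carries amplitude 0 in the final state.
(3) The probability of measuring |010> is 1/2.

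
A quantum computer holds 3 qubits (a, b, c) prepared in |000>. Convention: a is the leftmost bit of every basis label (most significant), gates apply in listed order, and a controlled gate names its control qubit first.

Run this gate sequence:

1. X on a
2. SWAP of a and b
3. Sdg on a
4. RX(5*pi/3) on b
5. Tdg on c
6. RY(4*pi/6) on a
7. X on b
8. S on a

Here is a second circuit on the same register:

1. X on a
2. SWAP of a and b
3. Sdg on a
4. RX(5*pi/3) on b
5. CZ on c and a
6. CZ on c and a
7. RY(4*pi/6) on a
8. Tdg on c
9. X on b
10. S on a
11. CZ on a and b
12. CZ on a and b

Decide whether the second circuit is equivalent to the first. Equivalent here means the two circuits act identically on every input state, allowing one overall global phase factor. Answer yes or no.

Yes: on every input state the two circuits agree up to one overall phase factor.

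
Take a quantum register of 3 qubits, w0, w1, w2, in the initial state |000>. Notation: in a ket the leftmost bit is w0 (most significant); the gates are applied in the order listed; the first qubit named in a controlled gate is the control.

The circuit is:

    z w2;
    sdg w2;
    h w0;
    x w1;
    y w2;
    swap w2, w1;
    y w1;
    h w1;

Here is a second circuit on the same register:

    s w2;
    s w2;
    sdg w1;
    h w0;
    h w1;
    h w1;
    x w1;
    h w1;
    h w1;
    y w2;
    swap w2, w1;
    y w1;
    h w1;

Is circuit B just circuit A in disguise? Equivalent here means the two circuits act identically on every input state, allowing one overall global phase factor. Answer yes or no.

No — the two circuits implement different unitaries, even allowing a global phase.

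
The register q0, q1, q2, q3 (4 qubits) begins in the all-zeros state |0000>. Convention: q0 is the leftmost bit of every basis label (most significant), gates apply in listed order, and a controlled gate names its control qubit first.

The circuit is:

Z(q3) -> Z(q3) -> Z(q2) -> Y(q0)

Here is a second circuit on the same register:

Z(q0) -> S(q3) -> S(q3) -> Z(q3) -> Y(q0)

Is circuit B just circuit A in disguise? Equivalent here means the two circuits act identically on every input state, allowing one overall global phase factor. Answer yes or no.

No: there is an input state on which the two circuits produce genuinely different outputs (not merely differing by a phase).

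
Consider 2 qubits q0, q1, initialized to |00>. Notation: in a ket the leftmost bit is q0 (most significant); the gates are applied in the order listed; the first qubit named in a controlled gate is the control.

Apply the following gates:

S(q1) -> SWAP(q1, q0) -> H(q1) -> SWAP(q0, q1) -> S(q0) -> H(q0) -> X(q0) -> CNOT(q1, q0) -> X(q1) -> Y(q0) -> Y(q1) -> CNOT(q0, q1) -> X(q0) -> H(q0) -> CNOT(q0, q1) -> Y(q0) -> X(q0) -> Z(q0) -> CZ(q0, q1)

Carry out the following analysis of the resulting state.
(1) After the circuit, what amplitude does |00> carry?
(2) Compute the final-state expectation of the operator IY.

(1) The final state's coefficient on |00> equals sqrt(2)*(1 - I)/4.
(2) The observable IY averages to 0.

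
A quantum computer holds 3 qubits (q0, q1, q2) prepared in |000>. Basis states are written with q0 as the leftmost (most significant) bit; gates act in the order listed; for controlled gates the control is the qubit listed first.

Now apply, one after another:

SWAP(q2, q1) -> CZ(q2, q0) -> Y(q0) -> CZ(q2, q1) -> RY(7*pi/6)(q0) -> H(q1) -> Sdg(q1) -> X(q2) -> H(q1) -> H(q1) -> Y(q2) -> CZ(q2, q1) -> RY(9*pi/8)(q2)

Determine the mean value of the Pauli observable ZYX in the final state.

The observable ZYX averages to sqrt(6 - 3*sqrt(2))/4.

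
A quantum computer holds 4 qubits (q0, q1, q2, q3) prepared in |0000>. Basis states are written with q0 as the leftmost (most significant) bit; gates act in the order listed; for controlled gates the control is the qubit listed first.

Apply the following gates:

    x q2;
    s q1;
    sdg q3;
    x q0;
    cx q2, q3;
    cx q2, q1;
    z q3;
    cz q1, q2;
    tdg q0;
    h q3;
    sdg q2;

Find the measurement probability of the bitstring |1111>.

A full measurement returns |1111> with probability 1/2.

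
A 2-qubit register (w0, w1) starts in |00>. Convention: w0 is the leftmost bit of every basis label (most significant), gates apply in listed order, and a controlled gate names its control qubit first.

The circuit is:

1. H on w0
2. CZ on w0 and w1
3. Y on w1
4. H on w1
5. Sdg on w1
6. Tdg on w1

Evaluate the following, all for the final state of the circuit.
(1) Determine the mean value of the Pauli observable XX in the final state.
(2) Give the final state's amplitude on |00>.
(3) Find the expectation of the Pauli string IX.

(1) In the final state, XX has expectation sqrt(2)/2.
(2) |00> carries amplitude I/2 in the final state.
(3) In the final state, IX has expectation sqrt(2)/2.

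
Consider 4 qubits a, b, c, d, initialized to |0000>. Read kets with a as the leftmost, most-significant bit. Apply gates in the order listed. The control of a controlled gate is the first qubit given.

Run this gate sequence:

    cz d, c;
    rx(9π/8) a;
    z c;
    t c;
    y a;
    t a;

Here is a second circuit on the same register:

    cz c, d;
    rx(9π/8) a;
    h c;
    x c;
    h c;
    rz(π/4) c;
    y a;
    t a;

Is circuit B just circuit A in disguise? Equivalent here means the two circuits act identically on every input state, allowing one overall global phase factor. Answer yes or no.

Yes — the two circuits implement the same unitary up to a global phase.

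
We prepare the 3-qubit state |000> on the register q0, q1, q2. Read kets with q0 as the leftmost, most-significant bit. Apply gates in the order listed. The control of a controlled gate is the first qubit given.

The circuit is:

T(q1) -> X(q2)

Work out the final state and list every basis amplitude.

The resulting statevector has amplitude 1 on |001>, and 0 on every other basis state.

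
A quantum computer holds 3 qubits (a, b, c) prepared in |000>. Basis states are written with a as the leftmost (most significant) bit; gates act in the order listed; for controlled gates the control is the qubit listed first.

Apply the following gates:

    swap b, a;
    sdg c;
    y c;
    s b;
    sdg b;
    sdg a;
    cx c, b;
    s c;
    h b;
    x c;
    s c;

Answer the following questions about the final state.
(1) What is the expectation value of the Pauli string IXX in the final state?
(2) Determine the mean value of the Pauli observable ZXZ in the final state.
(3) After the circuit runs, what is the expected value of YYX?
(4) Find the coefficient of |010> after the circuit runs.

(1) In the final state, IXX has expectation 0.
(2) In the final state, ZXZ has expectation -1.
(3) The observable YYX averages to 0.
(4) |010> carries amplitude sqrt(2)/2 in the final state.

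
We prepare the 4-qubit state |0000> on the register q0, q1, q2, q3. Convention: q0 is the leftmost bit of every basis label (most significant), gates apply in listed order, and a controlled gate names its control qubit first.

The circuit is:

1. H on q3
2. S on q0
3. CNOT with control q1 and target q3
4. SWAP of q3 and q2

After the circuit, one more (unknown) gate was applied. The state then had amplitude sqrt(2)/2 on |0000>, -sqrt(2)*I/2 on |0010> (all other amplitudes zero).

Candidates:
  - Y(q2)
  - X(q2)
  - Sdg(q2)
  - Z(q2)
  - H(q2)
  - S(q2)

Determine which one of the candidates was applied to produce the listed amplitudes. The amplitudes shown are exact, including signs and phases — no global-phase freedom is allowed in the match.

The applied gate was Sdg(q2).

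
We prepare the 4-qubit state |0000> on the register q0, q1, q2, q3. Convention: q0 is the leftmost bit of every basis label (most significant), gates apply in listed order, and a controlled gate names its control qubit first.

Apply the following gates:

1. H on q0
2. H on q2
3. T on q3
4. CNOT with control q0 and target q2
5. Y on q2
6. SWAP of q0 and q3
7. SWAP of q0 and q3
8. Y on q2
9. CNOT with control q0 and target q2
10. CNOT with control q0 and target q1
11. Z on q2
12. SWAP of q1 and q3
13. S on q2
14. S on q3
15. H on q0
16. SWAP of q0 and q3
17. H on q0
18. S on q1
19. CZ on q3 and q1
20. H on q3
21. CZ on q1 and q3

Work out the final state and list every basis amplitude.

The resulting statevector has amplitude sqrt(2)/4 on |0000>, sqrt(2)*I/4 on |0001>, -sqrt(2)*I/4 on |0010>, sqrt(2)/4 on |0011>, 0 on |0100>, 0 on |0101>, 0 on |0110>, 0 on |0111>, sqrt(2)/4 on |1000>, -sqrt(2)*I/4 on |1001>, -sqrt(2)*I/4 on |1010>, -sqrt(2)/4 on |1011>, 0 on |1100>, 0 on |1101>, 0 on |1110>, 0 on |1111>.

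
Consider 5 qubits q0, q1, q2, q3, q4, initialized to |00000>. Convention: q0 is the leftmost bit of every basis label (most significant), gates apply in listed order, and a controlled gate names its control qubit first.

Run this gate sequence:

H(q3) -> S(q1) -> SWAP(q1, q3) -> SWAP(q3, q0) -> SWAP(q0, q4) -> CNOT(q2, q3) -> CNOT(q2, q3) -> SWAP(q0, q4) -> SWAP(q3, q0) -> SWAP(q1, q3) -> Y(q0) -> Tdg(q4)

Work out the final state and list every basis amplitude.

After the circuit, the state carries amplitude sqrt(2)*I/2 on |10000>, sqrt(2)*I/2 on |10010>, and 0 on every other basis state.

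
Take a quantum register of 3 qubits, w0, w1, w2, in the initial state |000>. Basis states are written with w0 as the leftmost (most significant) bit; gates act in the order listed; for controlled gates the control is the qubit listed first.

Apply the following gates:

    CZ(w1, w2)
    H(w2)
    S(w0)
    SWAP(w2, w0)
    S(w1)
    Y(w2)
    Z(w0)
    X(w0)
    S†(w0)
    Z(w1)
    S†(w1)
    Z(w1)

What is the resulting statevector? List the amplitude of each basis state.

After the circuit, the state carries amplitude -sqrt(2)*I/2 on |001>, sqrt(2)/2 on |101>, and 0 on every other basis state.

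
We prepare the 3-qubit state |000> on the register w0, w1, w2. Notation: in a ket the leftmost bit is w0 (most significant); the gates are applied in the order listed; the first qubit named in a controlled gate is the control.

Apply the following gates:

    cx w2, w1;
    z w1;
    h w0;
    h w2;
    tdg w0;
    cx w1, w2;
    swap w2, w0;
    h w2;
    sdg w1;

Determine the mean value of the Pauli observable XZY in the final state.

In the final state, XZY has expectation sqrt(2)/2.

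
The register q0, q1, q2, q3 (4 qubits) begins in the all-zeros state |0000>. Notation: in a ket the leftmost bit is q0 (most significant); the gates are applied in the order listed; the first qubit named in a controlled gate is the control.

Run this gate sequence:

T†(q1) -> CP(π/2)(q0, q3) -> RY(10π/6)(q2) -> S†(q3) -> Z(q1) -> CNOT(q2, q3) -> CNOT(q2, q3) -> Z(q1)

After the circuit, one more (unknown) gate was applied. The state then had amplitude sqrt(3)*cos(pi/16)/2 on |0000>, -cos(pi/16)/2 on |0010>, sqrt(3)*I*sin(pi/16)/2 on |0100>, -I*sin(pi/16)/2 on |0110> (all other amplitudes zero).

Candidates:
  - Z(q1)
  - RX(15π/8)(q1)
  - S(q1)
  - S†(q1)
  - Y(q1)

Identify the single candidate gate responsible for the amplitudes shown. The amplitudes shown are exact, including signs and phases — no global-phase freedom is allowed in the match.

The applied gate was RX(15π/8)(q1).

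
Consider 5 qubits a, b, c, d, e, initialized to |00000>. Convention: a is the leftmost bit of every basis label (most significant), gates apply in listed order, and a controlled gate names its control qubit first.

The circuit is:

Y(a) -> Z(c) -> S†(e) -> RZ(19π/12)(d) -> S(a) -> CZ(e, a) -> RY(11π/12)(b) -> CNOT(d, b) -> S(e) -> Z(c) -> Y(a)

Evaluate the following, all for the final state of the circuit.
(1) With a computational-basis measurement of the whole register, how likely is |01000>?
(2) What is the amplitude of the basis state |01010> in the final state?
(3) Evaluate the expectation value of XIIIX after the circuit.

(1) The probability of measuring |01000> is sqrt(2)/8 + sqrt(6)/8 + 1/2.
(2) The final state's coefficient on |01010> equals 0.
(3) The expectation value of XIIIX is 0.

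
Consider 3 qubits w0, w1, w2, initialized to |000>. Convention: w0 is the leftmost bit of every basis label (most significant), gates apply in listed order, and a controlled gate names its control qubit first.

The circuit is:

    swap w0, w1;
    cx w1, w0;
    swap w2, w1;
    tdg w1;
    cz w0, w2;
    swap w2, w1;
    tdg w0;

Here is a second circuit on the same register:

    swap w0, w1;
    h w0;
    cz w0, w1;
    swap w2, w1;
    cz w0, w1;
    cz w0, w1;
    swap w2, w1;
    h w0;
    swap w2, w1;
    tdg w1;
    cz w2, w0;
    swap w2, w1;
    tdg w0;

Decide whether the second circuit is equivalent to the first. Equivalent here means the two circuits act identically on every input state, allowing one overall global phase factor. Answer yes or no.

Yes: on every input state the two circuits agree up to one overall phase factor.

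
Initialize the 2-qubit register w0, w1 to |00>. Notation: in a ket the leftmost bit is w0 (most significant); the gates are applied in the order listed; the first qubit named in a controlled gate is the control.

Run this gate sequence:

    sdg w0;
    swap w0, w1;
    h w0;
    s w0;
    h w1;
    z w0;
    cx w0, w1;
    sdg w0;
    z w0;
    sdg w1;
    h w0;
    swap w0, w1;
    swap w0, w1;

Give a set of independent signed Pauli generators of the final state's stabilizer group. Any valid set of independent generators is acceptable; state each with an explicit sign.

One valid set of independent stabilizer generators is -IY, +ZI (any independent generating set of the same group is equally correct). Key observation: the block from step 12 through step 13 cancels to the identity and can be dropped.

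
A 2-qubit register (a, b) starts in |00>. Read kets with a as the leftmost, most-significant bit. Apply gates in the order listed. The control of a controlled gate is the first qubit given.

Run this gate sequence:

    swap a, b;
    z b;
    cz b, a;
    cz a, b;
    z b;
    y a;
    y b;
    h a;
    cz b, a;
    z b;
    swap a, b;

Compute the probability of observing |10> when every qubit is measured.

A full measurement returns |10> with probability 1/2.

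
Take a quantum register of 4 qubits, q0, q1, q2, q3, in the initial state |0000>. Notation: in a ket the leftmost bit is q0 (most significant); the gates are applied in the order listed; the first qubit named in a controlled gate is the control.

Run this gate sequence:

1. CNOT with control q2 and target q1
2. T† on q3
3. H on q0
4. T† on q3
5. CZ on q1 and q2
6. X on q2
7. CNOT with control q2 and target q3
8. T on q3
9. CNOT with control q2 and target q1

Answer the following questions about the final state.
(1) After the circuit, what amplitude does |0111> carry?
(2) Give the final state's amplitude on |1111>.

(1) The final state's coefficient on |0111> equals sqrt(2)*exp(I*pi/4)/2.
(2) The final state's coefficient on |1111> equals sqrt(2)*exp(I*pi/4)/2.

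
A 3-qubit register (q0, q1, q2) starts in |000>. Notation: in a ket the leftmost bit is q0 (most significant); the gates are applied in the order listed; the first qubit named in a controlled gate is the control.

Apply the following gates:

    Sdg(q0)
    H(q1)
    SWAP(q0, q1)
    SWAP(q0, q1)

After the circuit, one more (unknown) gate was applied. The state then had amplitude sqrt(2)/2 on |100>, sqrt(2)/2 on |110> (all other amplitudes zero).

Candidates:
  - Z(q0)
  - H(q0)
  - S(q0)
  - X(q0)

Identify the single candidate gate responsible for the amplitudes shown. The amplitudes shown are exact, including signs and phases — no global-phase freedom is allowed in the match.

It was X(q0) that produced the state shown. Key observation: the block from step 3 through step 4 cancels to the identity and can be dropped.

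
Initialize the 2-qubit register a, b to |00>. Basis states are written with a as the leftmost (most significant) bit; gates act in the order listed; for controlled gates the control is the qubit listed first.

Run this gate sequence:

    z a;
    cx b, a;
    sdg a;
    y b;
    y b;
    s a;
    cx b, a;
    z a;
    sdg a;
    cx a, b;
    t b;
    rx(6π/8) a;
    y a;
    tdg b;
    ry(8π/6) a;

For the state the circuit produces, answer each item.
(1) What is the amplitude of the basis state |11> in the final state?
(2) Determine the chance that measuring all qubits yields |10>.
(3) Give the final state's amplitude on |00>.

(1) The final state's coefficient on |11> equals 0. Key observation: steps 1-8 multiply out to the identity, so the circuit reduces to the remaining gates.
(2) A full measurement returns |10> with probability sqrt(2)/8 + 1/2.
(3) |00> carries amplitude sqrt(sqrt(2) + 2)/4 - I*sqrt(6 - 3*sqrt(2))/4 in the final state.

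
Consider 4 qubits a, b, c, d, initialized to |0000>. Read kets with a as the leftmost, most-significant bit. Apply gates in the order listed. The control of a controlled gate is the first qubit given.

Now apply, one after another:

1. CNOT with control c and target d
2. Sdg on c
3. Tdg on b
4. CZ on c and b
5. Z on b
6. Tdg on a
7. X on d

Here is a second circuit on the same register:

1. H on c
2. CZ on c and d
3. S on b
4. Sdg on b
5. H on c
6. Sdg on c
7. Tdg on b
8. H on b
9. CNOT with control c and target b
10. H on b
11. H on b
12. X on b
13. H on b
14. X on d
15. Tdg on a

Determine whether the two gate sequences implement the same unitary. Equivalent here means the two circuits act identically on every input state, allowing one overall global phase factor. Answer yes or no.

No, they are not equivalent — no single phase factor reconciles the two unitaries.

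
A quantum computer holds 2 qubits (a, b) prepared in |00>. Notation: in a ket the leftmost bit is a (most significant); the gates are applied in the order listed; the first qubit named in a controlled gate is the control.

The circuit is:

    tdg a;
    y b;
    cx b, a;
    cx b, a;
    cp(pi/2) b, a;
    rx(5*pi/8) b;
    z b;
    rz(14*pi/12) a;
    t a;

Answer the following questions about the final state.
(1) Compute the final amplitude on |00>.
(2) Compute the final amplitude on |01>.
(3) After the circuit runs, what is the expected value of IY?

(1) The amplitude on |00> is -exp(5*I*pi/12)*sin(5*pi/16).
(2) The final state's coefficient on |01> equals exp(11*I*pi/12)*cos(5*pi/16).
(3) The expectation value of IY is -sqrt(sqrt(2) + 2)/2.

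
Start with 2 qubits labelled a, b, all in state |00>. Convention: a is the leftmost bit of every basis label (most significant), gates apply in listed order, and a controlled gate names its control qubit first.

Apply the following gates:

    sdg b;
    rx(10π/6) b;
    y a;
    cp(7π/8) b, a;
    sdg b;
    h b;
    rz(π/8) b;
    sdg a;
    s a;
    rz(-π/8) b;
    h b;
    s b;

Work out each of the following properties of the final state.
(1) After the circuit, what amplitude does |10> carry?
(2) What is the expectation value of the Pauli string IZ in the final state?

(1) The final state's coefficient on |10> equals -sqrt(3)*I/2. Key observation: steps 5-12 multiply out to the identity, so the circuit reduces to the remaining gates.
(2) The expectation value of IZ is 1/2.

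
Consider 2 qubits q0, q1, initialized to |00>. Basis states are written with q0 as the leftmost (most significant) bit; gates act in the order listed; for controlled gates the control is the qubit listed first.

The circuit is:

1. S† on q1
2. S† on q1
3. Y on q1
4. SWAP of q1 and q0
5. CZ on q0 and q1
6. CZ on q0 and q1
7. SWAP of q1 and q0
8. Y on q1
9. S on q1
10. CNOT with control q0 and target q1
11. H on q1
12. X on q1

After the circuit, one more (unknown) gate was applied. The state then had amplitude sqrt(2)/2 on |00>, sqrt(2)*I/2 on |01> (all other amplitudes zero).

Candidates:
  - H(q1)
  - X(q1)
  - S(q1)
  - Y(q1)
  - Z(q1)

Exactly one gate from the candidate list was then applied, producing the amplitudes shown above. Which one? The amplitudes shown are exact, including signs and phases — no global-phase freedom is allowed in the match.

It was S(q1) that produced the state shown. Key observation: steps 2-9 multiply out to the identity, so the circuit reduces to the remaining gates.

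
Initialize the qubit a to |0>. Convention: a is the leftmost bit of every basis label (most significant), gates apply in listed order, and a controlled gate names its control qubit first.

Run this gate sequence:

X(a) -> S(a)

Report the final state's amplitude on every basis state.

The resulting statevector has amplitude 0 on |0>, I on |1>.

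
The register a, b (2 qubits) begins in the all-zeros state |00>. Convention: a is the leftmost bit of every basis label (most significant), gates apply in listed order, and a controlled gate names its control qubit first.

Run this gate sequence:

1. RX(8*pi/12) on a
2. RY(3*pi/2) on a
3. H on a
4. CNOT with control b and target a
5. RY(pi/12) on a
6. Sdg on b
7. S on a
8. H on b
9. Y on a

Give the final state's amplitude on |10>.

The final state's coefficient on |10> equals -3*sqrt(2*sqrt(2) + 4)/16 - sqrt(12 - 6*sqrt(2))/16 - I*sqrt(12 - 6*sqrt(2))/16 + I*sqrt(2*sqrt(2) + 4)/16.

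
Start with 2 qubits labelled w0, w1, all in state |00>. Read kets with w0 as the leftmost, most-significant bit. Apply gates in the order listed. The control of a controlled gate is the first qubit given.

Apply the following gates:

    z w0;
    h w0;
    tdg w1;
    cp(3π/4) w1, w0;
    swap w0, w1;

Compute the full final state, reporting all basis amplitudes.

The resulting statevector has amplitude sqrt(2)/2 on |00>, sqrt(2)/2 on |01>, 0 on |10>, 0 on |11>.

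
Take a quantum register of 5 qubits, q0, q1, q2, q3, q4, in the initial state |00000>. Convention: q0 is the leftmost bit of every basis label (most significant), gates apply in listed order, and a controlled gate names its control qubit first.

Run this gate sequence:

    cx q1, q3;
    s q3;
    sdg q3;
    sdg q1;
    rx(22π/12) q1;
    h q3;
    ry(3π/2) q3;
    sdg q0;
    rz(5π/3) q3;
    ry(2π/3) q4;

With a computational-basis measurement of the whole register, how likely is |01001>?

The probability of measuring |01001> is 3/8 - 3*sqrt(3)/16. Key observation: the block from step 2 through step 3 cancels to the identity and can be dropped.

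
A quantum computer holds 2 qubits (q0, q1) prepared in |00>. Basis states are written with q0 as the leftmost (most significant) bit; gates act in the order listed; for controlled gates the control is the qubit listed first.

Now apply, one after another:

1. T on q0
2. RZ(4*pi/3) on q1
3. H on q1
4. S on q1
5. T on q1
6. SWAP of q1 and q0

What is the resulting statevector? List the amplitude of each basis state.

After the circuit, the state carries amplitude -sqrt(2)*exp(I*pi/3)/2 on |00>, 0 on |01>, sqrt(2)*exp(I*pi/12)/2 on |10>, 0 on |11>.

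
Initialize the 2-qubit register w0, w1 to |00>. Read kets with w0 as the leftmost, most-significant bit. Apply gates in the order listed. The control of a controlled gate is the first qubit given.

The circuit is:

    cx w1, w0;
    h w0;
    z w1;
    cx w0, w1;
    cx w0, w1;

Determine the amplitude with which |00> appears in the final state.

The final state's coefficient on |00> equals sqrt(2)/2. Key observation: gates 4-5 undo each other exactly, leaving only the rest of the circuit to track.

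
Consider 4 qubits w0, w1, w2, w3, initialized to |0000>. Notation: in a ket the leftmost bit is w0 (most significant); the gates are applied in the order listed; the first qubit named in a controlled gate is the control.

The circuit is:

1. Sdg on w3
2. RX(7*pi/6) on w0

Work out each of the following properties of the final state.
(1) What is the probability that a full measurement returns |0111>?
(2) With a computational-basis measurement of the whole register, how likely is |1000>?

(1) The probability of measuring |0111> is 0.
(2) A full measurement returns |1000> with probability sqrt(3)/4 + 1/2.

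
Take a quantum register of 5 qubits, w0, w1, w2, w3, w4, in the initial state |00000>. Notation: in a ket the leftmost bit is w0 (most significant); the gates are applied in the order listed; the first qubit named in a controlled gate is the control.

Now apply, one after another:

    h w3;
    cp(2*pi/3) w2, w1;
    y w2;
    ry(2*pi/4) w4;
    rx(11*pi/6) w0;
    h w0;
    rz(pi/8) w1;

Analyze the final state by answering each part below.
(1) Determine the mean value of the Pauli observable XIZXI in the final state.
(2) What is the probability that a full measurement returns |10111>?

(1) The expectation value of XIZXI is -sqrt(3)/2.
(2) A full measurement returns |10111> with probability 1/8.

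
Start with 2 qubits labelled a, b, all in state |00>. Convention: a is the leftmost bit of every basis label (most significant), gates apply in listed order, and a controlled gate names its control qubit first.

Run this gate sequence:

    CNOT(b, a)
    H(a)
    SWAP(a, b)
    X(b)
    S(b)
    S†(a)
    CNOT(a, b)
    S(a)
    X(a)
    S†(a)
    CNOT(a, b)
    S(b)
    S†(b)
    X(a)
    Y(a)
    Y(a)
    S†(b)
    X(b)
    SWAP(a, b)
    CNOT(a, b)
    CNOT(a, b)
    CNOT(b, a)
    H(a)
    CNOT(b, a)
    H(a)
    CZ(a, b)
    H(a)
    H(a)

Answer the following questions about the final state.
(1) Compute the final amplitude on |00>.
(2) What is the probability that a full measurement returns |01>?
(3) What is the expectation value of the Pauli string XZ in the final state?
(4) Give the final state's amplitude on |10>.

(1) The final state's coefficient on |00> equals -sqrt(2)/2. Key observation: the block from step 20 through step 21 cancels to the identity and can be dropped.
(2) Outcome |01> occurs with probability 0.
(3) The expectation value of XZ is -1.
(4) |10> carries amplitude sqrt(2)/2 in the final state.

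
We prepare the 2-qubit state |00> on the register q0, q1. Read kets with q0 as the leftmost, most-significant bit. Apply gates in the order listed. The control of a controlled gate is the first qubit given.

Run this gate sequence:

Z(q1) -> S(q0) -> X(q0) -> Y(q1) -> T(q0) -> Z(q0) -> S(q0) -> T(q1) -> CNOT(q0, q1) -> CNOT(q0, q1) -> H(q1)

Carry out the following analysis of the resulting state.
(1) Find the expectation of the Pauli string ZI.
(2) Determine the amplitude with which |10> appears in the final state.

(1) The observable ZI averages to -1. Key observation: the block from step 9 through step 10 cancels to the identity and can be dropped.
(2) The amplitude on |10> is sqrt(2)*I/2.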